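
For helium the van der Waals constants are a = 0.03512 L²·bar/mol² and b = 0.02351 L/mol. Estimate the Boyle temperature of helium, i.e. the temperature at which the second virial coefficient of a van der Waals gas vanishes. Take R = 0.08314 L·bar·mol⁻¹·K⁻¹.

T_B ≈ 17.97 K

For a van der Waals gas the second virial coefficient B₂ = b − a/(RT) vanishes at T_B = a/(Rb).
T_B = 0.03512/(0.08314×0.02351) = 0.03512/0.0019546 = 17.97 K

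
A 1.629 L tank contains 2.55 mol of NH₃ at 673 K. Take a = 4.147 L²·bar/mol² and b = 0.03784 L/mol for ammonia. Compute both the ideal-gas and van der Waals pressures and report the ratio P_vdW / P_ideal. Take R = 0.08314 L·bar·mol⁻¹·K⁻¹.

Ideal: P_ideal = nRT/V = (2.55)(0.08314)(673)/1.629 = 87.5879 bar
vdW: P = nRT/(V − nb) − a n²/V² = 142.681/1.53251 − 26.9659/2.65364 = 93.1028 − 10.1619 = 82.9409 bar
Ratio = 82.9409/87.5879 = 0.9469

P_vdW / P_ideal ≈ 0.9469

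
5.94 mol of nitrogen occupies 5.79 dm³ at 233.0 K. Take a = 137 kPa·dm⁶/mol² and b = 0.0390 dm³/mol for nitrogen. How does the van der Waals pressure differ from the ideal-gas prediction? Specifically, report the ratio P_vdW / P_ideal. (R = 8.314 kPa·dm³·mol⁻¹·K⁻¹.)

P_vdW / P_ideal ≈ 0.9691

Ideal: P_ideal = nRT/V = (5.94)(8.314)(233.0)/5.79 = 1987.35 kPa
vdW: P = nRT/(V − nb) − a n²/V² = 11506.7/5.55834 − 4833.85/33.5241 = 2070.17 − 144.190 = 1925.98 kPa
Ratio = 1925.98/1987.35 = 0.9691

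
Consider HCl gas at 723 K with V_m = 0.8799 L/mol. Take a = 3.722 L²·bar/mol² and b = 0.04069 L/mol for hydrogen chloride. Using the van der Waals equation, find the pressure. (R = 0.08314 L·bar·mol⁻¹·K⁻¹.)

P ≈ 66.82 bar

P = RT/(V_m − b) − a/V_m²
RT/(V_m − b) = (0.08314)(723)/(0.8799 − 0.04069) = 60.110/0.83921 = 71.627 bar
a/V_m² = 3.722/(0.8799)² = 4.8074 bar
P = 71.627 − 4.8074 = 66.82 bar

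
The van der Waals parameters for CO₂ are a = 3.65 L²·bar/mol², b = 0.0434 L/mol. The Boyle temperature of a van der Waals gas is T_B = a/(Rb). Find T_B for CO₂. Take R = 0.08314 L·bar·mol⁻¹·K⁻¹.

For a van der Waals gas the second virial coefficient B₂ = b − a/(RT) vanishes at T_B = a/(Rb).
T_B = 3.65/(0.08314×0.0434) = 3.65/0.0036083 = 1012 K

T_B ≈ 1012 K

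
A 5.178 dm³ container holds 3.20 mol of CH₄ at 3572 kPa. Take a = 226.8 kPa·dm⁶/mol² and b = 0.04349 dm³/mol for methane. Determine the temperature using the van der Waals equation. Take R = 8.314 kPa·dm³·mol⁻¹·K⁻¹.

T = (P + a n²/V²)(V − nb)/(nR)
P + a n²/V² = 3572 + (226.8)(3.20)²/(5.178)² = 3658.6 kPa
V − nb = 5.178 − (3.20)(0.04349) = 5.0388 dm³
T = (3658.6)(5.0388)/((3.20)(8.314)) = 692.9 K

T ≈ 692.9 K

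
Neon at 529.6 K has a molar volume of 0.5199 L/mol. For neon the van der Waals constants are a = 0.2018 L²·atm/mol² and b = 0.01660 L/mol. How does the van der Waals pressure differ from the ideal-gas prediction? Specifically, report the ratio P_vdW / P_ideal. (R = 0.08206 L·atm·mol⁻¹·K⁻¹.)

Ideal: P_ideal = RT/V_m = (0.08206)(529.6)/0.5199 = 83.5910 atm
vdW: P = RT/(V_m − b) − a/V_m² = 43.4590/0.503300 − 0.2018/0.270296 = 86.3481 − 0.746589 = 85.6015 atm
Ratio = 85.6015/83.5910 = 1.024

P_vdW / P_ideal ≈ 1.024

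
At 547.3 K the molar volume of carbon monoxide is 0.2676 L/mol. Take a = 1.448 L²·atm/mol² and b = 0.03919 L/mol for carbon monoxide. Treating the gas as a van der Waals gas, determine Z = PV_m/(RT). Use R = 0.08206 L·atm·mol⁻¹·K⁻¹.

Z ≈ 1.051

P = RT/(V_m − b) − a/V_m² = (0.08206)(547.3)/(0.2676 − 0.03919) − 1.448/(0.2676)²
  = 44.911/0.22841 − 20.221 = 196.62 − 20.221 = 176.40 atm
Z = PV_m/(RT) = (176.40)(0.2676)/((0.08206)(547.3)) = 47.205/44.911 = 1.051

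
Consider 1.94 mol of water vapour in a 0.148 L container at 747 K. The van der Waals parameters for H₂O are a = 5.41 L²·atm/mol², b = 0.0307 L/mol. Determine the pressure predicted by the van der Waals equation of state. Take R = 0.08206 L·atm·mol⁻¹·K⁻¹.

P = nRT/(V − nb) − a n²/V²
nRT/(V − nb) = (1.94)(0.08206)(747)/(0.148 − 1.94×0.0307) = 118.92/0.088442 = 1344.6 atm
a n²/V² = (5.41)(1.94)²/(0.148)² = 929.56 atm
P = 1344.6 − 929.56 = 415.0 atm

P ≈ 415.0 atm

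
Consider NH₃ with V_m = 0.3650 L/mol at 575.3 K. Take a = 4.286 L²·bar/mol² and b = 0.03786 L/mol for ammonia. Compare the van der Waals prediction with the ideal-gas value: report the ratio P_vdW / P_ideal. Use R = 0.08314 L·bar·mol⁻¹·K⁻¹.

Ideal: P_ideal = RT/V_m = (0.08314)(575.3)/0.3650 = 131.042 bar
vdW: P = RT/(V_m − b) − a/V_m² = 47.8304/0.327140 − 4.286/0.133225 = 146.208 − 32.1711 = 114.037 bar
Ratio = 114.037/131.042 = 0.8702

P_vdW / P_ideal ≈ 0.8702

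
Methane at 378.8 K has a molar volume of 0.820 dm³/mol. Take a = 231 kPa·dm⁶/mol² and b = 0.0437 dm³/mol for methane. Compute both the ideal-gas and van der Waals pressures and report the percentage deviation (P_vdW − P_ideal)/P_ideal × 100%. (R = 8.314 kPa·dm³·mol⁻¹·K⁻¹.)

-3.32 %

Ideal: P_ideal = RT/V_m = (8.314)(378.8)/0.820 = 3840.66 kPa
vdW: P = RT/(V_m − b) − a/V_m² = 3149.34/0.776300 − 231/0.672400 = 4056.86 − 343.546 = 3713.31 kPa
% deviation = (3713.31 − 3840.66)/3840.66 × 100% = -3.32%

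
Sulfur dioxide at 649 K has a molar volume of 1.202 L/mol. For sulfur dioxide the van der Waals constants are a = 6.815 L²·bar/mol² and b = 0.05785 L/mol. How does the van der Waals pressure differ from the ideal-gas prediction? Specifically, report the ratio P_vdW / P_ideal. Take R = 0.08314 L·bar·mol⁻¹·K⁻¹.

P_vdW / P_ideal ≈ 0.9455

Ideal: P_ideal = RT/V_m = (0.08314)(649)/1.202 = 44.8901 bar
vdW: P = RT/(V_m − b) − a/V_m² = 53.9579/1.14415 − 6.815/1.44480 = 47.1598 − 4.71692 = 42.4429 bar
Ratio = 42.4429/44.8901 = 0.9455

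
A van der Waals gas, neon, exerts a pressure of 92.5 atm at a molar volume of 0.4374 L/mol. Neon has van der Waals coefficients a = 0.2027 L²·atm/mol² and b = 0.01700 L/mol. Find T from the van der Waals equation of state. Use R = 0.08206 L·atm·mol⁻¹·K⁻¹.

T ≈ 479.3 K

T = (P + a/V_m²)(V_m − b)/R
P + a/V_m² = 92.5 + 0.2027/(0.4374)² = 93.559 atm
V_m − b = 0.4374 − 0.01700 = 0.42040 L/mol
T = (93.559)(0.42040)/0.08206 = 479.3 K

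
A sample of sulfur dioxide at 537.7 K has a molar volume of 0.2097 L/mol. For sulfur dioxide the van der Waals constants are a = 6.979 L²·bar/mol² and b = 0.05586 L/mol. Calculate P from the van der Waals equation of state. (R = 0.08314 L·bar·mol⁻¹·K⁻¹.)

P ≈ 131.9 bar

P = RT/(V_m − b) − a/V_m²
RT/(V_m − b) = (0.08314)(537.7)/(0.2097 − 0.05586) = 44.704/0.15384 = 290.59 bar
a/V_m² = 6.979/(0.2097)² = 158.71 bar
P = 290.59 − 158.71 = 131.9 bar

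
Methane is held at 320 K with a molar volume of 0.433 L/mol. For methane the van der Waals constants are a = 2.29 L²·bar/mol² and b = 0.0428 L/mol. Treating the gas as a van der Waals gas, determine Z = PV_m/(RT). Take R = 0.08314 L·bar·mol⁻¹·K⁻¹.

P = RT/(V_m − b) − a/V_m² = (0.08314)(320)/(0.433 − 0.0428) − 2.29/(0.433)²
  = 26.605/0.39020 − 12.214 = 68.183 − 12.214 = 55.969 bar
Z = PV_m/(RT) = (55.969)(0.433)/((0.08314)(320)) = 24.235/26.605 = 0.9109

Z ≈ 0.9109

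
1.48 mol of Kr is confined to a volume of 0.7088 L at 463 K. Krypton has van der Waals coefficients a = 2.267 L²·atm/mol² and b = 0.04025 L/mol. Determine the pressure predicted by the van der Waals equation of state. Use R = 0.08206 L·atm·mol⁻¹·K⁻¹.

P ≈ 76.73 atm

P = nRT/(V − nb) − a n²/V²
nRT/(V − nb) = (1.48)(0.08206)(463)/(0.7088 − 1.48×0.04025) = 56.231/0.64923 = 86.612 atm
a n²/V² = (2.267)(1.48)²/(0.7088)² = 9.8839 atm
P = 86.612 − 9.8839 = 76.73 atm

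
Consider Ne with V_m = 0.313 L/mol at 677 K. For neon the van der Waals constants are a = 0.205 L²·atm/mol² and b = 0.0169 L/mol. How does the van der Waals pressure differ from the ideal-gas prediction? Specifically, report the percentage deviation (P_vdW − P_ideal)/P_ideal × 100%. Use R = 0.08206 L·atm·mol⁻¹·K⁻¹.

4.53 %

Ideal: P_ideal = RT/V_m = (0.08206)(677)/0.313 = 177.491 atm
vdW: P = RT/(V_m − b) − a/V_m² = 55.5546/0.296100 − 0.205/0.0979690 = 187.621 − 2.09250 = 185.529 atm
% deviation = (185.529 − 177.491)/177.491 × 100% = 4.53%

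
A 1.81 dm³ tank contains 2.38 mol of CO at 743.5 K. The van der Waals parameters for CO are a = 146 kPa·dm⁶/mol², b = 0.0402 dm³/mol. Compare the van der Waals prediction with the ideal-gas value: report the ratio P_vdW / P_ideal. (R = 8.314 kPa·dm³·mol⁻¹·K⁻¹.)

P_vdW / P_ideal ≈ 1.025

Ideal: P_ideal = nRT/V = (2.38)(8.314)(743.5)/1.81 = 8128.11 kPa
vdW: P = nRT/(V − nb) − a n²/V² = 14711.9/1.71432 − 827.002/3.27610 = 8581.77 − 252.435 = 8329.34 kPa
Ratio = 8329.34/8128.11 = 1.025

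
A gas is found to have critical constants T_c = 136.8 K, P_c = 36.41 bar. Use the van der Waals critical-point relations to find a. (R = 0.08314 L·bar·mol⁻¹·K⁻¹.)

a ≈ 1.499 L²·bar/mol²

From T_c = 8a/(27Rb) and P_c = a/(27b²): a = 27 R² T_c²/(64 P_c).
a = 27×(0.08314)²×(136.8)²/(64×36.41) = 3492.7/2330.2 = 1.499 L²·bar/mol²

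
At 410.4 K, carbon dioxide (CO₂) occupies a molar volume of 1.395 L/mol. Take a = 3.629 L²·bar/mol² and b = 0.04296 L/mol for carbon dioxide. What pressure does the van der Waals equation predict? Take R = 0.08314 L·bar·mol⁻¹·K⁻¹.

P = RT/(V_m − b) − a/V_m²
RT/(V_m − b) = (0.08314)(410.4)/(1.395 − 0.04296) = 34.121/1.3520 = 25.237 bar
a/V_m² = 3.629/(1.395)² = 1.8648 bar
P = 25.237 − 1.8648 = 23.37 bar

P ≈ 23.37 bar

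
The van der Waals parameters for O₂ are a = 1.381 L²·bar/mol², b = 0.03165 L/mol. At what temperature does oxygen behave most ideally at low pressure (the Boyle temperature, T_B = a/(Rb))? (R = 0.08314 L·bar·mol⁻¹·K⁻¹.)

T_B ≈ 524.8 K

For a van der Waals gas the second virial coefficient B₂ = b − a/(RT) vanishes at T_B = a/(Rb).
T_B = 1.381/(0.08314×0.03165) = 1.381/0.0026314 = 524.8 K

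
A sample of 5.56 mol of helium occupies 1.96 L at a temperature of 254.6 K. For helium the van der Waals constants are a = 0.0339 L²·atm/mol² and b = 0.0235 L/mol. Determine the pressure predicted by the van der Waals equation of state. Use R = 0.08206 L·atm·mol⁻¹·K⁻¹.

P = nRT/(V − nb) − a n²/V²
nRT/(V − nb) = (5.56)(0.08206)(254.6)/(1.96 − 5.56×0.0235) = 116.16/1.8293 = 63.500 atm
a n²/V² = (0.0339)(5.56)²/(1.96)² = 0.27280 atm
P = 63.500 − 0.27280 = 63.23 atm

P ≈ 63.23 atm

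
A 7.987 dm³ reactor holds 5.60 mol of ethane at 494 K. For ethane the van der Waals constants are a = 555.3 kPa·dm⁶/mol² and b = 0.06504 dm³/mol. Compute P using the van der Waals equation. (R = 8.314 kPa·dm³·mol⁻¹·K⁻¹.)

P = nRT/(V − nb) − a n²/V²
nRT/(V − nb) = (5.60)(8.314)(494)/(7.987 − 5.60×0.06504) = 23000/7.6228 = 3017.3 kPa
a n²/V² = (555.3)(5.60)²/(7.987)² = 272.98 kPa
P = 3017.3 − 272.98 = 2744 kPa

P ≈ 2744 kPa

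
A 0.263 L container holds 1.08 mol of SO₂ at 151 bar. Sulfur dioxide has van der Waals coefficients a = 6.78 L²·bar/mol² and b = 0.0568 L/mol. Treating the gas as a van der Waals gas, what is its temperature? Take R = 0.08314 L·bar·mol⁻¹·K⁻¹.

T ≈ 595.9 K

T = (P + a n²/V²)(V − nb)/(nR)
P + a n²/V² = 151 + (6.78)(1.08)²/(0.263)² = 265.33 bar
V − nb = 0.263 − (1.08)(0.0568) = 0.20166 L
T = (265.33)(0.20166)/((1.08)(0.08314)) = 595.9 K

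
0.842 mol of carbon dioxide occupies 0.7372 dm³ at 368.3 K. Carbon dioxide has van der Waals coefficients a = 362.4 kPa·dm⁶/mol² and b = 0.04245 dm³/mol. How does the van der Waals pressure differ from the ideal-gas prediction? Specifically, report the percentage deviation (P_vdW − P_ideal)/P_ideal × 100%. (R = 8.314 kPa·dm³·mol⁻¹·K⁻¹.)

Ideal: P_ideal = nRT/V = (0.842)(8.314)(368.3)/0.7372 = 3497.35 kPa
vdW: P = nRT/(V − nb) − a n²/V² = 2578.24/0.701457 − 256.929/0.543464 = 3675.55 − 472.762 = 3202.79 kPa
% deviation = (3202.79 − 3497.35)/3497.35 × 100% = -8.42%

-8.42 %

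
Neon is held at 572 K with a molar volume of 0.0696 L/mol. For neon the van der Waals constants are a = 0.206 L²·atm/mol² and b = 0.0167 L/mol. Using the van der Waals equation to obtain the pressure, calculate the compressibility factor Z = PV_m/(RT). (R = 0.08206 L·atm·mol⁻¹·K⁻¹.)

Z ≈ 1.253

P = RT/(V_m − b) − a/V_m² = (0.08206)(572)/(0.0696 − 0.0167) − 0.206/(0.0696)²
  = 46.938/0.052900 − 42.525 = 887.30 − 42.525 = 844.78 atm
Z = PV_m/(RT) = (844.78)(0.0696)/((0.08206)(572)) = 58.797/46.938 = 1.253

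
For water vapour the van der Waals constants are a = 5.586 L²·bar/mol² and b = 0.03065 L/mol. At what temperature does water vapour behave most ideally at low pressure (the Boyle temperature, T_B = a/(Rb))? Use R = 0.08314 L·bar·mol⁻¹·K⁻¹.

T_B ≈ 2192 K

For a van der Waals gas the second virial coefficient B₂ = b − a/(RT) vanishes at T_B = a/(Rb).
T_B = 5.586/(0.08314×0.03065) = 5.586/0.0025482 = 2192 K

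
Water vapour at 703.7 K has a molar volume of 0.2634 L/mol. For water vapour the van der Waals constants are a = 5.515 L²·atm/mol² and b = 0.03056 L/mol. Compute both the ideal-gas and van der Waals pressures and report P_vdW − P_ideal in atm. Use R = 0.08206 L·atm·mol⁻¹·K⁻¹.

ΔP ≈ -50.72 atm

Ideal: P_ideal = RT/V_m = (0.08206)(703.7)/0.2634 = 219.232 atm
vdW: P = RT/(V_m − b) − a/V_m² = 57.7456/0.232840 − 5.515/0.0693796 = 248.005 − 79.4902 = 168.515 atm
ΔP = 168.515 − 219.232 = -50.72 atm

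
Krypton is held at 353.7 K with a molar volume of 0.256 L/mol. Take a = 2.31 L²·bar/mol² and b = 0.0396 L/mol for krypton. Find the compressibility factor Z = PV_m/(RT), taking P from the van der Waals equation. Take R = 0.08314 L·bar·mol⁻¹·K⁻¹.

P = RT/(V_m − b) − a/V_m² = (0.08314)(353.7)/(0.256 − 0.0396) − 2.31/(0.256)²
  = 29.407/0.21640 − 35.248 = 135.89 − 35.248 = 100.64 bar
Z = PV_m/(RT) = (100.64)(0.256)/((0.08314)(353.7)) = 25.764/29.407 = 0.8761

Z ≈ 0.8761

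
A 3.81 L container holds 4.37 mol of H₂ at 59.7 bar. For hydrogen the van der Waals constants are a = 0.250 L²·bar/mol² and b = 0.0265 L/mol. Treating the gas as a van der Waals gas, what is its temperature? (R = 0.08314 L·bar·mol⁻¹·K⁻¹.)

T ≈ 610.4 K

T = (P + a n²/V²)(V − nb)/(nR)
P + a n²/V² = 59.7 + (0.250)(4.37)²/(3.81)² = 60.029 bar
V − nb = 3.81 − (4.37)(0.0265) = 3.6942 L
T = (60.029)(3.6942)/((4.37)(0.08314)) = 610.4 K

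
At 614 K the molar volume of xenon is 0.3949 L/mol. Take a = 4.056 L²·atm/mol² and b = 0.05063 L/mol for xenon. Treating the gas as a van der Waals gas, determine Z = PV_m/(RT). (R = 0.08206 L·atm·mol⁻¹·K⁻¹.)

Z ≈ 0.9432

P = RT/(V_m − b) − a/V_m² = (0.08206)(614)/(0.3949 − 0.05063) − 4.056/(0.3949)²
  = 50.385/0.34427 − 26.009 = 146.35 − 26.009 = 120.34 atm
Z = PV_m/(RT) = (120.34)(0.3949)/((0.08206)(614)) = 47.522/50.385 = 0.9432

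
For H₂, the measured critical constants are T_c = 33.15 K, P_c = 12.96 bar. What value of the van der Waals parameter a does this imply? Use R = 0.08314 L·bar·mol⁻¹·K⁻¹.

a ≈ 0.2473 L²·bar/mol²

From T_c = 8a/(27Rb) and P_c = a/(27b²): a = 27 R² T_c²/(64 P_c).
a = 27×(0.08314)²×(33.15)²/(64×12.96) = 205.09/829.44 = 0.2473 L²·bar/mol²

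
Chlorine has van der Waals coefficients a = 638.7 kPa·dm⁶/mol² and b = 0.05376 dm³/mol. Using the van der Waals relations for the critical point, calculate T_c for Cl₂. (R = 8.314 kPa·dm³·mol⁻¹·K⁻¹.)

For a van der Waals gas, T_c = 8a/(27Rb).
T_c = 8×638.7/(27×8.314×0.05376) = 5109.6/12.068 = 423.4 K

T_c ≈ 423.4 K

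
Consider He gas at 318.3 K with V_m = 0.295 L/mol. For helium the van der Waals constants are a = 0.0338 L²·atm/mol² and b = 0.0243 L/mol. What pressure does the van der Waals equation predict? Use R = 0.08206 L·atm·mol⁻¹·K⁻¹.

P ≈ 96.10 atm

P = RT/(V_m − b) − a/V_m²
RT/(V_m − b) = (0.08206)(318.3)/(0.295 − 0.0243) = 26.120/0.27070 = 96.491 atm
a/V_m² = 0.0338/(0.295)² = 0.38839 atm
P = 96.491 − 0.38839 = 96.10 atm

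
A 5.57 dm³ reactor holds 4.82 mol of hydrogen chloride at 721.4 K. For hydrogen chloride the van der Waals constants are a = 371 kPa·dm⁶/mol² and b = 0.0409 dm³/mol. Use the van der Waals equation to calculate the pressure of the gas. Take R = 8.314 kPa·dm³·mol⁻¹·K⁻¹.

P ≈ 5103 kPa

P = nRT/(V − nb) − a n²/V²
nRT/(V − nb) = (4.82)(8.314)(721.4)/(5.57 − 4.82×0.0409) = 28909/5.3729 = 5380.5 kPa
a n²/V² = (371)(4.82)²/(5.57)² = 277.82 kPa
P = 5380.5 − 277.82 = 5103 kPa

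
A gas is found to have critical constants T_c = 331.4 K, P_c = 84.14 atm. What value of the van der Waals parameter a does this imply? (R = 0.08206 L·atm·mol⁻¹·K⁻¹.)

From T_c = 8a/(27Rb) and P_c = a/(27b²): a = 27 R² T_c²/(64 P_c).
a = 27×(0.08206)²×(331.4)²/(64×84.14) = 19968/5385.0 = 3.708 L²·atm/mol²

a ≈ 3.708 L²·atm/mol²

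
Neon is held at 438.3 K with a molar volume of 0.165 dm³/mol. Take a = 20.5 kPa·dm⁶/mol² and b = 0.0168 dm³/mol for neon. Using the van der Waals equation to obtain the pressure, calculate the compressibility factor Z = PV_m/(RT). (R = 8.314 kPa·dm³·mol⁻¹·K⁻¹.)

P = RT/(V_m − b) − a/V_m² = (8.314)(438.3)/(0.165 − 0.0168) − 20.5/(0.165)²
  = 3644.0/0.14820 − 752.98 = 24588 − 752.98 = 23835 kPa
Z = PV_m/(RT) = (23835)(0.165)/((8.314)(438.3)) = 3932.8/3644.0 = 1.079

Z ≈ 1.079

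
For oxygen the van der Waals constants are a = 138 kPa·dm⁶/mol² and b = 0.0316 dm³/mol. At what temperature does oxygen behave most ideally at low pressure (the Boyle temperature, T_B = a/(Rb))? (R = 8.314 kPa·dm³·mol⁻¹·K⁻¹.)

T_B ≈ 525.3 K

For a van der Waals gas the second virial coefficient B₂ = b − a/(RT) vanishes at T_B = a/(Rb).
T_B = 138/(8.314×0.0316) = 138/0.26272 = 525.3 K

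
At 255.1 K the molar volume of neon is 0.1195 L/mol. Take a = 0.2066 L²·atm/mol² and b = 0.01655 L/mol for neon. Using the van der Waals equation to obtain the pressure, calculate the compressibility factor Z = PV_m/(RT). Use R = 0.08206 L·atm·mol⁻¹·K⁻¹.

Z ≈ 1.078

P = RT/(V_m − b) − a/V_m² = (0.08206)(255.1)/(0.1195 − 0.01655) − 0.2066/(0.1195)²
  = 20.934/0.10295 − 14.468 = 203.34 − 14.468 = 188.87 atm
Z = PV_m/(RT) = (188.87)(0.1195)/((0.08206)(255.1)) = 22.570/20.934 = 1.078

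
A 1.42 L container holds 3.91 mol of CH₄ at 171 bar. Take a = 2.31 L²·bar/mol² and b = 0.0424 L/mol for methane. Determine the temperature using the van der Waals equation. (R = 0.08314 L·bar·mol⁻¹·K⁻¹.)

T = (P + a n²/V²)(V − nb)/(nR)
P + a n²/V² = 171 + (2.31)(3.91)²/(1.42)² = 188.51 bar
V − nb = 1.42 − (3.91)(0.0424) = 1.2542 L
T = (188.51)(1.2542)/((3.91)(0.08314)) = 727.3 K

T ≈ 727.3 K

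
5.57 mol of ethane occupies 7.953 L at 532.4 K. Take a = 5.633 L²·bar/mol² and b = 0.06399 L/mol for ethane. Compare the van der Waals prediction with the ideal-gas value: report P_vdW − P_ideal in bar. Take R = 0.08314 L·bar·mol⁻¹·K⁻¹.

ΔP ≈ -1.309 bar

Ideal: P_ideal = nRT/V = (5.57)(0.08314)(532.4)/7.953 = 31.0008 bar
vdW: P = nRT/(V − nb) − a n²/V² = 246.549/7.59658 − 174.763/63.2502 = 32.4553 − 2.76304 = 29.6923 bar
ΔP = 29.6923 − 31.0008 = -1.309 bar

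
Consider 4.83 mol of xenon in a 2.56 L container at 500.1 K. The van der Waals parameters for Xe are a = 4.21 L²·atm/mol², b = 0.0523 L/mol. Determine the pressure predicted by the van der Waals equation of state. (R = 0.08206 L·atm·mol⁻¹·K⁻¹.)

P ≈ 70.92 atm

P = nRT/(V − nb) − a n²/V²
nRT/(V − nb) = (4.83)(0.08206)(500.1)/(2.56 − 4.83×0.0523) = 198.21/2.3074 = 85.902 atm
a n²/V² = (4.21)(4.83)²/(2.56)² = 14.986 atm
P = 85.902 − 14.986 = 70.92 atm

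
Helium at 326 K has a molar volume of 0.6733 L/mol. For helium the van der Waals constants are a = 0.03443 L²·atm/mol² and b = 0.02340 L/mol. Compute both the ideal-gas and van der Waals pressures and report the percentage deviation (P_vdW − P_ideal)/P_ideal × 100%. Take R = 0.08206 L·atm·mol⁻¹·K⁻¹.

3.41 %

Ideal: P_ideal = RT/V_m = (0.08206)(326)/0.6733 = 39.7320 atm
vdW: P = RT/(V_m − b) − a/V_m² = 26.7516/0.649900 − 0.03443/0.453333 = 41.1626 − 0.0759486 = 41.0867 atm
% deviation = (41.0867 − 39.7320)/39.7320 × 100% = 3.41%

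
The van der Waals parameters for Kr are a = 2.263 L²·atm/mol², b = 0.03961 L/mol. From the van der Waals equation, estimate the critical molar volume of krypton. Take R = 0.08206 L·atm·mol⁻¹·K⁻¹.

V_m,c ≈ 0.1188 L/mol

For a van der Waals gas, V_m,c = 3b.
V_m,c = 3×0.03961 = 0.1188 L/mol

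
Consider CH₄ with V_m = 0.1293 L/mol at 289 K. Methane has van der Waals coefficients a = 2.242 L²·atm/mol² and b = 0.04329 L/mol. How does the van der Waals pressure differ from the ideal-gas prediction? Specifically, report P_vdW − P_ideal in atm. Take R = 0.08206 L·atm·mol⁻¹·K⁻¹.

Ideal: P_ideal = RT/V_m = (0.08206)(289)/0.1293 = 183.413 atm
vdW: P = RT/(V_m − b) − a/V_m² = 23.7153/0.0860100 − 2.242/0.0167185 = 275.727 − 134.103 = 141.624 atm
ΔP = 141.624 − 183.413 = -41.79 atm

ΔP ≈ -41.79 atm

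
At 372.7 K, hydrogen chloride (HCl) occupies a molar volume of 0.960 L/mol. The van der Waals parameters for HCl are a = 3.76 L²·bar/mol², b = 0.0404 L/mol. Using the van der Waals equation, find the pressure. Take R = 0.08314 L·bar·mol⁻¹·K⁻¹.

P = RT/(V_m − b) − a/V_m²
RT/(V_m − b) = (0.08314)(372.7)/(0.960 − 0.0404) = 30.986/0.91960 = 33.695 bar
a/V_m² = 3.76/(0.960)² = 4.0799 bar
P = 33.695 − 4.0799 = 29.62 bar

P ≈ 29.62 bar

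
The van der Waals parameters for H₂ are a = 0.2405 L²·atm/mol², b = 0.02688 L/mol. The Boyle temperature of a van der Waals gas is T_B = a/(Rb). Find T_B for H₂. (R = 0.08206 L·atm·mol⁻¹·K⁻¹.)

For a van der Waals gas the second virial coefficient B₂ = b − a/(RT) vanishes at T_B = a/(Rb).
T_B = 0.2405/(0.08206×0.02688) = 0.2405/0.0022058 = 109.0 K

T_B ≈ 109.0 K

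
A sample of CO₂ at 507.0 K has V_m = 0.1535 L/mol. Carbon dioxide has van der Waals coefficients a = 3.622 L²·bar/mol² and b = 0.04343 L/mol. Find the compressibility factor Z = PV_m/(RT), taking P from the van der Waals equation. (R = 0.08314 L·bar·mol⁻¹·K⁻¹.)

P = RT/(V_m − b) − a/V_m² = (0.08314)(507.0)/(0.1535 − 0.04343) − 3.622/(0.1535)²
  = 42.152/0.11007 − 153.72 = 382.96 − 153.72 = 229.24 bar
Z = PV_m/(RT) = (229.24)(0.1535)/((0.08314)(507.0)) = 35.188/42.152 = 0.8348

Z ≈ 0.8348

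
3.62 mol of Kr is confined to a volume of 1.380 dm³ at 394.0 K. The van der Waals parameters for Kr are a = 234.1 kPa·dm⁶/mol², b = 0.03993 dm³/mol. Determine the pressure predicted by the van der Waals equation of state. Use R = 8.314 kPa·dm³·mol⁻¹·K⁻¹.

P = nRT/(V − nb) − a n²/V²
nRT/(V − nb) = (3.62)(8.314)(394.0)/(1.380 − 3.62×0.03993) = 11858/1.2355 = 9597.7 kPa
a n²/V² = (234.1)(3.62)²/(1.380)² = 1610.9 kPa
P = 9597.7 − 1610.9 = 7987 kPa

P ≈ 7987 kPa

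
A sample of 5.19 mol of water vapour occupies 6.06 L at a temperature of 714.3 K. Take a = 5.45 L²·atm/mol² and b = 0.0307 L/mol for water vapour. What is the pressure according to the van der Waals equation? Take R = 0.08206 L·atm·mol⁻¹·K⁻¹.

P = nRT/(V − nb) − a n²/V²
nRT/(V − nb) = (5.19)(0.08206)(714.3)/(6.06 − 5.19×0.0307) = 304.21/5.9007 = 51.555 atm
a n²/V² = (5.45)(5.19)²/(6.06)² = 3.9975 atm
P = 51.555 − 3.9975 = 47.56 atm

P ≈ 47.56 atm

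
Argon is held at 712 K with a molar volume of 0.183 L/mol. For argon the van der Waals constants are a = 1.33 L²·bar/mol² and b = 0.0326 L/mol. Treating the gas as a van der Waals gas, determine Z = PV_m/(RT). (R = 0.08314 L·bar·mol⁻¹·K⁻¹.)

P = RT/(V_m − b) − a/V_m² = (0.08314)(712)/(0.183 − 0.0326) − 1.33/(0.183)²
  = 59.196/0.15040 − 39.715 = 393.59 − 39.715 = 353.88 bar
Z = PV_m/(RT) = (353.88)(0.183)/((0.08314)(712)) = 64.760/59.196 = 1.094

Z ≈ 1.094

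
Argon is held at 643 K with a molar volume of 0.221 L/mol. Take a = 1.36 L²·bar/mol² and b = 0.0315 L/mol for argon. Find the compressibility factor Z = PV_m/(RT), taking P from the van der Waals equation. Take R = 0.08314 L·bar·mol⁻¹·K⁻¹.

P = RT/(V_m − b) − a/V_m² = (0.08314)(643)/(0.221 − 0.0315) − 1.36/(0.221)²
  = 53.459/0.18950 − 27.845 = 282.11 − 27.845 = 254.27 bar
Z = PV_m/(RT) = (254.27)(0.221)/((0.08314)(643)) = 56.194/53.459 = 1.051

Z ≈ 1.051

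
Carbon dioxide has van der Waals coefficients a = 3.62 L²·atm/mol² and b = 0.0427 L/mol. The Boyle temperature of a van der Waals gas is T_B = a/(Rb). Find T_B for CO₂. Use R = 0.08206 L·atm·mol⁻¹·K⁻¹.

For a van der Waals gas the second virial coefficient B₂ = b − a/(RT) vanishes at T_B = a/(Rb).
T_B = 3.62/(0.08206×0.0427) = 3.62/0.0035040 = 1033 K

T_B ≈ 1033 K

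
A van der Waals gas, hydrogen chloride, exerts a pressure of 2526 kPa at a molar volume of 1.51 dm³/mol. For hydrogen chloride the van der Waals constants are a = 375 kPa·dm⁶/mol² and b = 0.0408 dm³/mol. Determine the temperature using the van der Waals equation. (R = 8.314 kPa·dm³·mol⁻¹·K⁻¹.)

T = (P + a/V_m²)(V_m − b)/R
P + a/V_m² = 2526 + 375/(1.51)² = 2690.5 kPa
V_m − b = 1.51 − 0.0408 = 1.4692 dm³/mol
T = (2690.5)(1.4692)/8.314 = 475.4 K

T ≈ 475.4 K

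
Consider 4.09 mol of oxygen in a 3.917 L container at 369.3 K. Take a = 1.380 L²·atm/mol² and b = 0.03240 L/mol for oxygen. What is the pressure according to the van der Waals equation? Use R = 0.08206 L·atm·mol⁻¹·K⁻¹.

P ≈ 31.25 atm

P = nRT/(V − nb) − a n²/V²
nRT/(V − nb) = (4.09)(0.08206)(369.3)/(3.917 − 4.09×0.03240) = 123.95/3.7845 = 32.752 atm
a n²/V² = (1.380)(4.09)²/(3.917)² = 1.5046 atm
P = 32.752 − 1.5046 = 31.25 atm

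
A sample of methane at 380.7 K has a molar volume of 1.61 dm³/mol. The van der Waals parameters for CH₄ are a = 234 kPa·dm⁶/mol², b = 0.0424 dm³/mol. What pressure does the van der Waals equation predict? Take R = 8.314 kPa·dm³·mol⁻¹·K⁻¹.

P ≈ 1929 kPa

P = RT/(V_m − b) − a/V_m²
RT/(V_m − b) = (8.314)(380.7)/(1.61 − 0.0424) = 3165.1/1.5676 = 2019.1 kPa
a/V_m² = 234/(1.61)² = 90.274 kPa
P = 2019.1 − 90.274 = 1929 kPa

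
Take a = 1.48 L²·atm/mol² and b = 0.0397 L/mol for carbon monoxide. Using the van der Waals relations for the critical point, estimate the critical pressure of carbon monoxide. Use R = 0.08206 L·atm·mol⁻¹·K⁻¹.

For a van der Waals gas, P_c = a/(27b²).
P_c = 1.48/(27×(0.0397)²) = 1.48/0.042554 = 34.78 atm

P_c ≈ 34.78 atm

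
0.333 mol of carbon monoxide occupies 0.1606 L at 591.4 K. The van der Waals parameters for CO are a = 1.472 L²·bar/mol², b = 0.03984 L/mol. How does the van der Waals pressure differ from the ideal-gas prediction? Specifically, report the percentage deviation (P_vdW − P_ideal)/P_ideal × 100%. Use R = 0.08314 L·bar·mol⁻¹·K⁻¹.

Ideal: P_ideal = nRT/V = (0.333)(0.08314)(591.4)/0.1606 = 101.951 bar
vdW: P = nRT/(V − nb) − a n²/V² = 16.3733/0.147333 − 0.163229/0.0257924 = 111.131 − 6.32857 = 104.802 bar
% deviation = (104.802 − 101.951)/101.951 × 100% = 2.80%

2.80 %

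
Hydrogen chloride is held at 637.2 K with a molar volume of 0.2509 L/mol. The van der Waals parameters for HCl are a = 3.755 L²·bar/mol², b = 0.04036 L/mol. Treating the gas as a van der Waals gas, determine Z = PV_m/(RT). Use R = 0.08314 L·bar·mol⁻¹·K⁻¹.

Z ≈ 0.9092

P = RT/(V_m − b) − a/V_m² = (0.08314)(637.2)/(0.2509 − 0.04036) − 3.755/(0.2509)²
  = 52.977/0.21054 − 59.650 = 251.62 − 59.650 = 191.97 bar
Z = PV_m/(RT) = (191.97)(0.2509)/((0.08314)(637.2)) = 48.165/52.977 = 0.9092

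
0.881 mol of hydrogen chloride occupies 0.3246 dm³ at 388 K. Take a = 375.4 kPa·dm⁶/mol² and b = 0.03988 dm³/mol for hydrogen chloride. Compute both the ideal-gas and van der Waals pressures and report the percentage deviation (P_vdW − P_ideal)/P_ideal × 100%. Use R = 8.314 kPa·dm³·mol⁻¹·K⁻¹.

Ideal: P_ideal = nRT/V = (0.881)(8.314)(388)/0.3246 = 8755.26 kPa
vdW: P = nRT/(V − nb) − a n²/V² = 2841.96/0.289466 − 291.371/0.105365 = 9817.94 − 2765.35 = 7052.59 kPa
% deviation = (7052.59 − 8755.26)/8755.26 × 100% = -19.45%

-19.45 %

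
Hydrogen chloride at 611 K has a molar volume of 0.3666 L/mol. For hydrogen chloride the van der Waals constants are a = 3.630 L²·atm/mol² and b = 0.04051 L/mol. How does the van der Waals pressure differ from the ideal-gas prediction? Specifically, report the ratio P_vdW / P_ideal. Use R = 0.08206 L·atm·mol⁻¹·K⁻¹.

Ideal: P_ideal = RT/V_m = (0.08206)(611)/0.3666 = 136.767 atm
vdW: P = RT/(V_m − b) − a/V_m² = 50.1387/0.326090 − 3.630/0.134396 = 153.757 − 27.0097 = 126.747 atm
Ratio = 126.747/136.767 = 0.9267

P_vdW / P_ideal ≈ 0.9267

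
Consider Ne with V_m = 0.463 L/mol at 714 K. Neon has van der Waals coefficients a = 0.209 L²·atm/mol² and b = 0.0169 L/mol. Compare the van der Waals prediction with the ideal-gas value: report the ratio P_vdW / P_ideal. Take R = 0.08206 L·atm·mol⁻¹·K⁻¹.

Ideal: P_ideal = RT/V_m = (0.08206)(714)/0.463 = 126.546 atm
vdW: P = RT/(V_m − b) − a/V_m² = 58.5908/0.446100 − 0.209/0.214369 = 131.340 − 0.974954 = 130.365 atm
Ratio = 130.365/126.546 = 1.030

P_vdW / P_ideal ≈ 1.030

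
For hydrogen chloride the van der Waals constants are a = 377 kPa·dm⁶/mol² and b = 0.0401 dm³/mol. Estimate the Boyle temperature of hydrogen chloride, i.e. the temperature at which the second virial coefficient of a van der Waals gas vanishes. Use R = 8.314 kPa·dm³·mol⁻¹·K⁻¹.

For a van der Waals gas the second virial coefficient B₂ = b − a/(RT) vanishes at T_B = a/(Rb).
T_B = 377/(8.314×0.0401) = 377/0.33339 = 1131 K

T_B ≈ 1131 K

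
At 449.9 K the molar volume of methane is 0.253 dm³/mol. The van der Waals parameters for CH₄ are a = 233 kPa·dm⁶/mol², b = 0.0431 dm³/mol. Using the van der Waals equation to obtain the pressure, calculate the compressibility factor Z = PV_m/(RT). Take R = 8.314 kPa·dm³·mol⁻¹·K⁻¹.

P = RT/(V_m − b) − a/V_m² = (8.314)(449.9)/(0.253 − 0.0431) − 233/(0.253)²
  = 3740.5/0.20990 − 3640.1 = 17820 − 3640.1 = 14180 kPa
Z = PV_m/(RT) = (14180)(0.253)/((8.314)(449.9)) = 3587.5/3740.5 = 0.9591

Z ≈ 0.9591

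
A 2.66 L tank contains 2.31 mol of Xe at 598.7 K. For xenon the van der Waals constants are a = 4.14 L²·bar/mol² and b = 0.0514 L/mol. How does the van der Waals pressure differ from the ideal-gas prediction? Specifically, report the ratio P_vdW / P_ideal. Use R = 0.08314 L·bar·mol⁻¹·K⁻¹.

P_vdW / P_ideal ≈ 0.9745

Ideal: P_ideal = nRT/V = (2.31)(0.08314)(598.7)/2.66 = 43.2265 bar
vdW: P = nRT/(V − nb) − a n²/V² = 114.982/2.54127 − 22.0915/7.07560 = 45.2459 − 3.12221 = 42.1237 bar
Ratio = 42.1237/43.2265 = 0.9745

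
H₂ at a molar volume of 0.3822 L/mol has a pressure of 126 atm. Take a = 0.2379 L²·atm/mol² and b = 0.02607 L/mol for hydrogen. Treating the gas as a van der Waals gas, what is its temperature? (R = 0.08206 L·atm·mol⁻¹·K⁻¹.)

T ≈ 553.9 K

T = (P + a/V_m²)(V_m − b)/R
P + a/V_m² = 126 + 0.2379/(0.3822)² = 127.63 atm
V_m − b = 0.3822 − 0.02607 = 0.35613 L/mol
T = (127.63)(0.35613)/0.08206 = 553.9 K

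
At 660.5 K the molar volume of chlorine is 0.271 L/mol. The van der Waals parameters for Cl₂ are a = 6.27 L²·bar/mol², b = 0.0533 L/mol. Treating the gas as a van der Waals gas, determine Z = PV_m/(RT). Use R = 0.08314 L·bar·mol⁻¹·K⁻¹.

Z ≈ 0.8235

P = RT/(V_m − b) − a/V_m² = (0.08314)(660.5)/(0.271 − 0.0533) − 6.27/(0.271)²
  = 54.914/0.21770 − 85.375 = 252.25 − 85.375 = 166.88 bar
Z = PV_m/(RT) = (166.88)(0.271)/((0.08314)(660.5)) = 45.224/54.914 = 0.8235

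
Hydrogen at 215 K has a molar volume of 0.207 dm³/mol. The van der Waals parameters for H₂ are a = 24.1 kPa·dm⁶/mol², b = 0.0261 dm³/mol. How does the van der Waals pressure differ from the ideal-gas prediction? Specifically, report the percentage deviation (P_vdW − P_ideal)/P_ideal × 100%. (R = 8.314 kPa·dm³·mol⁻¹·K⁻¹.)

7.91 %

Ideal: P_ideal = RT/V_m = (8.314)(215)/0.207 = 8635.31 kPa
vdW: P = RT/(V_m − b) − a/V_m² = 1787.51/0.180900 − 24.1/0.0428490 = 9881.21 − 562.440 = 9318.77 kPa
% deviation = (9318.77 − 8635.31)/8635.31 × 100% = 7.91%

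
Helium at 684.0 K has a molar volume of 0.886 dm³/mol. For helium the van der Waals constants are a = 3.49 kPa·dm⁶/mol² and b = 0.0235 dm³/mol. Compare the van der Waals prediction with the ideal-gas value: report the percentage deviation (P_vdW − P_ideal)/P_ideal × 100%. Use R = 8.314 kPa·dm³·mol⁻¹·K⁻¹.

2.66 %

Ideal: P_ideal = RT/V_m = (8.314)(684.0)/0.886 = 6418.48 kPa
vdW: P = RT/(V_m − b) − a/V_m² = 5686.78/0.862500 − 3.49/0.784996 = 6593.37 − 4.44588 = 6588.92 kPa
% deviation = (6588.92 − 6418.48)/6418.48 × 100% = 2.66%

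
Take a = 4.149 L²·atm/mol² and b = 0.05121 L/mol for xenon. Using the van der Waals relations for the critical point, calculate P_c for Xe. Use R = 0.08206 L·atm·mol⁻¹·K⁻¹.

P_c ≈ 58.60 atm

For a van der Waals gas, P_c = a/(27b²).
P_c = 4.149/(27×(0.05121)²) = 4.149/0.070807 = 58.60 atm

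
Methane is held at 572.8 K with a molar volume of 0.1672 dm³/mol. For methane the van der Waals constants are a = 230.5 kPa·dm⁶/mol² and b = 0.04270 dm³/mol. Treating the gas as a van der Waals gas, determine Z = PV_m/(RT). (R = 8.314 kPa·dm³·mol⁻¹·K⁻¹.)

Z ≈ 1.053

P = RT/(V_m − b) − a/V_m² = (8.314)(572.8)/(0.1672 − 0.04270) − 230.5/(0.1672)²
  = 4762.3/0.12450 − 8245.1 = 38251 − 8245.1 = 30006 kPa
Z = PV_m/(RT) = (30006)(0.1672)/((8.314)(572.8)) = 5017.0/4762.3 = 1.053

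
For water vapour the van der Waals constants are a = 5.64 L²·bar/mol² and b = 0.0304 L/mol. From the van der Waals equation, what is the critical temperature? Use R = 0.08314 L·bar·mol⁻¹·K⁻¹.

T_c ≈ 661.2 K

For a van der Waals gas, T_c = 8a/(27Rb).
T_c = 8×5.64/(27×0.08314×0.0304) = 45.120/0.068241 = 661.2 K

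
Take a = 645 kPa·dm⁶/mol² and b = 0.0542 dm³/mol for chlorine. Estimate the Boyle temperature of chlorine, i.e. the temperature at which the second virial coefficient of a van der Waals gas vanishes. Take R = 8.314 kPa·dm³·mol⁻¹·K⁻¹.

For a van der Waals gas the second virial coefficient B₂ = b − a/(RT) vanishes at T_B = a/(Rb).
T_B = 645/(8.314×0.0542) = 645/0.45062 = 1431 K

T_B ≈ 1431 K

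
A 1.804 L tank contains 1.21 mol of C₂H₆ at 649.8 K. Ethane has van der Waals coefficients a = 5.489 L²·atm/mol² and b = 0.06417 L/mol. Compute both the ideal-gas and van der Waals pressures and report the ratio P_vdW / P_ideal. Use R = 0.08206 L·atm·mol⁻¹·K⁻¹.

Ideal: P_ideal = nRT/V = (1.21)(0.08206)(649.8)/1.804 = 35.7652 atm
vdW: P = nRT/(V − nb) − a n²/V² = 64.5203/1.72635 − 8.03644/3.25442 = 37.3738 − 2.46939 = 34.9044 atm
Ratio = 34.9044/35.7652 = 0.9759

P_vdW / P_ideal ≈ 0.9759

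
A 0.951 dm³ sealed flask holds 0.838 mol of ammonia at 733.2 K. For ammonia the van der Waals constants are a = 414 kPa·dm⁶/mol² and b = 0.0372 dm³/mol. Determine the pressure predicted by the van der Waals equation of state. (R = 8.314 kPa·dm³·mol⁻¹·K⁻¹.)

P ≈ 5232 kPa

P = nRT/(V − nb) − a n²/V²
nRT/(V − nb) = (0.838)(8.314)(733.2)/(0.951 − 0.838×0.0372) = 5108.3/0.91983 = 5553.5 kPa
a n²/V² = (414)(0.838)²/(0.951)² = 321.46 kPa
P = 5553.5 − 321.46 = 5232 kPa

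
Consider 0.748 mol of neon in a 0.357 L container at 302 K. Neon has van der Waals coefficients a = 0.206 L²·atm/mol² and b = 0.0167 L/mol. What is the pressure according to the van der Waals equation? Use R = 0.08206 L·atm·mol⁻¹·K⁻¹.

P = nRT/(V − nb) − a n²/V²
nRT/(V − nb) = (0.748)(0.08206)(302)/(0.357 − 0.748×0.0167) = 18.537/0.34451 = 53.807 atm
a n²/V² = (0.206)(0.748)²/(0.357)² = 0.90434 atm
P = 53.807 − 0.90434 = 52.90 atm

P ≈ 52.90 atm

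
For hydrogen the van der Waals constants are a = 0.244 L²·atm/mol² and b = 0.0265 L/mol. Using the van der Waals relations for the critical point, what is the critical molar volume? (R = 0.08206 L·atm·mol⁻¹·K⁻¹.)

V_m,c ≈ 0.07950 L/mol

For a van der Waals gas, V_m,c = 3b.
V_m,c = 3×0.0265 = 0.07950 L/mol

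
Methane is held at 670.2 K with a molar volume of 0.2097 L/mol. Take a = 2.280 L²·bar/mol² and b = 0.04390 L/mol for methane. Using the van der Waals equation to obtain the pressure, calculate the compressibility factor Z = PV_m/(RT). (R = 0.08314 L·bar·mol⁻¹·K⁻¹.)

P = RT/(V_m − b) − a/V_m² = (0.08314)(670.2)/(0.2097 − 0.04390) − 2.280/(0.2097)²
  = 55.720/0.16580 − 51.849 = 336.07 − 51.849 = 284.22 bar
Z = PV_m/(RT) = (284.22)(0.2097)/((0.08314)(670.2)) = 59.601/55.720 = 1.070

Z ≈ 1.070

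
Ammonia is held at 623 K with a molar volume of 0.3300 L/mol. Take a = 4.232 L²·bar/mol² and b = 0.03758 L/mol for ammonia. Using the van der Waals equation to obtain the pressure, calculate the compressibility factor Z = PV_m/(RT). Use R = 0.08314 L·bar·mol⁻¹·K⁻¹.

Z ≈ 0.8809

P = RT/(V_m − b) − a/V_m² = (0.08314)(623)/(0.3300 − 0.03758) − 4.232/(0.3300)²
  = 51.796/0.29242 − 38.861 = 177.13 − 38.861 = 138.27 bar
Z = PV_m/(RT) = (138.27)(0.3300)/((0.08314)(623)) = 45.629/51.796 = 0.8809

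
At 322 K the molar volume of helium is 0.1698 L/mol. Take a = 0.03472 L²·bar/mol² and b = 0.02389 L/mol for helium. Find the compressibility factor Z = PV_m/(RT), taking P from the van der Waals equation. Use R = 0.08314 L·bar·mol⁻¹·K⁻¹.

Z ≈ 1.156

P = RT/(V_m − b) − a/V_m² = (0.08314)(322)/(0.1698 − 0.02389) − 0.03472/(0.1698)²
  = 26.771/0.14591 − 1.2042 = 183.48 − 1.2042 = 182.28 bar
Z = PV_m/(RT) = (182.28)(0.1698)/((0.08314)(322)) = 30.951/26.771 = 1.156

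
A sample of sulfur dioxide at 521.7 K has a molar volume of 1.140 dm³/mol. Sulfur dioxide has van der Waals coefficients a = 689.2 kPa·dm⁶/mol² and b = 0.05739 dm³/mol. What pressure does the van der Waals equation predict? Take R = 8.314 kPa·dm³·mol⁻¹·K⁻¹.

P = RT/(V_m − b) − a/V_m²
RT/(V_m − b) = (8.314)(521.7)/(1.140 − 0.05739) = 4337.4/1.0826 = 4006.5 kPa
a/V_m² = 689.2/(1.140)² = 530.32 kPa
P = 4006.5 − 530.32 = 3476 kPa

P ≈ 3476 kPa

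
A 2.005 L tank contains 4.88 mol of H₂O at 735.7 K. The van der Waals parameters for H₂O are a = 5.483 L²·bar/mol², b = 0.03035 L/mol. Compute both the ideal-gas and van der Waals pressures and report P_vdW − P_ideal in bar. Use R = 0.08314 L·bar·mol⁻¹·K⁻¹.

ΔP ≈ -20.61 bar

Ideal: P_ideal = nRT/V = (4.88)(0.08314)(735.7)/2.005 = 148.873 bar
vdW: P = nRT/(V − nb) − a n²/V² = 298.491/1.85689 − 130.574/4.02003 = 160.748 − 32.4809 = 128.267 bar
ΔP = 128.267 − 148.873 = -20.61 bar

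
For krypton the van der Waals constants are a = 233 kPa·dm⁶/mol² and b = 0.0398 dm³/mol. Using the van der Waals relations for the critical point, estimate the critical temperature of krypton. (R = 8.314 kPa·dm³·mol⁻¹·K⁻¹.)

For a van der Waals gas, T_c = 8a/(27Rb).
T_c = 8×233/(27×8.314×0.0398) = 1864.0/8.9342 = 208.6 K

T_c ≈ 208.6 K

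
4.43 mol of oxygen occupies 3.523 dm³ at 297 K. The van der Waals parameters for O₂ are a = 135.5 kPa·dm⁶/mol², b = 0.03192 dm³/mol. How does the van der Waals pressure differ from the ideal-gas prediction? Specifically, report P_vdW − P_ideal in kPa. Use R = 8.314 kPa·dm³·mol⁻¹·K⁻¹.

ΔP ≈ -84.4 kPa

Ideal: P_ideal = nRT/V = (4.43)(8.314)(297)/3.523 = 3104.97 kPa
vdW: P = nRT/(V − nb) − a n²/V² = 10938.8/3.38159 − 2659.17/12.4115 = 3234.81 − 214.250 = 3020.56 kPa
ΔP = 3020.56 − 3104.97 = -84.4 kPa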